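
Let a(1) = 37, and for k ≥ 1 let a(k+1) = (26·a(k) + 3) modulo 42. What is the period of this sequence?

We have a(1) = 37; a(2) = 41; a(3) = 19; a(4) = 35; a(5) = 31; a(6) = 11; a(7) = 37.
The sequence repeats with period 6.

6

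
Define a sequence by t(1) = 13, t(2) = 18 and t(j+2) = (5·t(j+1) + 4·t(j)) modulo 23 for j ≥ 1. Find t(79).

7

We have t(1) = 13, t(2) = 18, t(3) = 4, t(4) = 0, t(5) = 16, t(6) = 11, t(7) = 4, t(8) = 18, t(9) = 14, t(10) = 4, t(11) = 7, t(12) = 5, t(13) = 7, t(14) = 9, t(15) = 4, t(16) = 10, t(17) = 20, t(18) = 2, t(19) = 21, t(20) = 21, t(21) = 5, t(22) = 17, t(23) = 13, t(24) = 18.
Since (t(23), t(24)) = (t(1), t(2)) = (13, 18) (two consecutive terms determine the rest), the sequence is periodic with period 22.
(79 - 1) mod 22 = 12, so t(79) = t(13) = 7.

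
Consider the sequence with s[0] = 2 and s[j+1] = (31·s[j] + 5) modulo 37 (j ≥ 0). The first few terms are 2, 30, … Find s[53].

Computing terms: s[0] = 2; s[1] = 30; s[2] = 10; s[3] = 19; s[4] = 2.
The sequence repeats with period 4.
(53 - 0) mod 4 = 1, so s[53] = s[1] = 30.

30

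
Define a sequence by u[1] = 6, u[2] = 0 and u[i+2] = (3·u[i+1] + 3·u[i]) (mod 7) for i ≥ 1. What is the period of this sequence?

42

u[1] = 6,  u[2] = 0,  u[3] = 4,  u[4] = 5,  u[5] = 6,  u[6] = 5,  u[7] = 5,  u[8] = 2,  u[9] = 0,  u[10] = 6,  u[11] = 4,  u[12] = 2,  u[13] = 4,  u[14] = 4,  u[15] = 3,  u[16] = 0,  u[17] = 2,  u[18] = 6,  u[19] = 3,  u[20] = 6,  u[21] = 6,  u[22] = 1,  u[23] = 0,  u[24] = 3,  u[25] = 2,  u[26] = 1,  u[27] = 2,  u[28] = 2,  u[29] = 5,  u[30] = 0,  u[31] = 1,  u[32] = 3,  u[33] = 5,  u[34] = 3,  u[35] = 3,  u[36] = 4,  u[37] = 0,  u[38] = 5,  u[39] = 1,  u[40] = 4,  u[41] = 1,  u[42] = 1,  u[43] = 6,  u[44] = 0.
Since (u[43], u[44]) = (u[1], u[2]) = (6, 0) (two consecutive terms determine the rest), the sequence is periodic with period 42.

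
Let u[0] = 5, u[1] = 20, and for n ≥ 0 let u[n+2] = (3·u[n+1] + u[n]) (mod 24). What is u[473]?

Computing terms: u[0] = 5; u[1] = 20; u[2] = 17; u[3] = 23; u[4] = 14; u[5] = 17; u[6] = 17; u[7] = 20; u[8] = 5; u[9] = 11; u[10] = 14; u[11] = 5; u[12] = 5; u[13] = 20.
Since (u[12], u[13]) = (u[0], u[1]) = (5, 20) (two consecutive terms determine the rest), the sequence is periodic with period 12.
(473 - 0) mod 12 = 5, so u[473] = u[5] = 17.

17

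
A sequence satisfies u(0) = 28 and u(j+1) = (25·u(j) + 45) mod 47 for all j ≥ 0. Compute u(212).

10

Listing terms: u(0) = 28,  u(1) = 40,  u(2) = 11,  u(3) = 38,  u(4) = 8,  u(5) = 10,  u(6) = 13,  u(7) = 41,  u(8) = 36,  u(9) = 5,  u(10) = 29,  u(11) = 18,  u(12) = 25,  u(13) = 12,  u(14) = 16,  u(15) = 22,  u(16) = 31,  u(17) = 21,  u(18) = 6,  u(19) = 7,  u(20) = 32,  u(21) = 46,  u(22) = 20,  u(23) = 28.
Since u(23) = u(0) = 28, the sequence is periodic with period 23.
(212 - 0) mod 23 = 5, so u(212) = u(5) = 10.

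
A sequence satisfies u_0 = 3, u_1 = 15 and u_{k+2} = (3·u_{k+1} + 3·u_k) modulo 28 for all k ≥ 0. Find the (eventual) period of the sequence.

6

Computing terms: u_0 = 3,  u_1 = 15,  u_2 = 26,  u_3 = 11,  u_4 = 27,  u_5 = 2,  u_6 = 3,  u_7 = 15.
Since (u_6, u_7) = (u_0, u_1) = (3, 15) (two consecutive terms determine the rest), the sequence is periodic with period 6.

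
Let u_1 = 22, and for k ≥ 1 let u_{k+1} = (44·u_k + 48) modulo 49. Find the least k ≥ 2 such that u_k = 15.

3

u_1 = 22, u_2 = 36, u_3 = 15, u_4 = 22.
Since u_4 = u_1 = 22, the sequence is periodic with period 3.
The value 15 first appears (with k ≥ 2) at u_3.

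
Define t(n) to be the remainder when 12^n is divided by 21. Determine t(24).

We have t(1) = 12, t(2) = 18, t(3) = 6, t(4) = 9, t(5) = 3, t(6) = 15, t(7) = 12.
The sequence repeats with period 6.
So t(24) = t(1 + ((24-1) mod 6)) = t(6) = 15.

15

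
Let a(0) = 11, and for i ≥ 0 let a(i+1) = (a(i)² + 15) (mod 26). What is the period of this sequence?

4

Computing terms: a(0) = 11, a(1) = 6, a(2) = 25, a(3) = 16, a(4) = 11.
Since a(4) = a(0) = 11, the sequence is periodic with period 4.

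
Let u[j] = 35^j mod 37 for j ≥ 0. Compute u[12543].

u[0] = 1; u[1] = 35; u[2] = 4; u[3] = 29; u[4] = 16; u[5] = 5; u[6] = 27; u[7] = 20; u[8] = 34; u[9] = 6; u[10] = 25; u[11] = 24; u[12] = 26; u[13] = 22; u[14] = 30; u[15] = 14; u[16] = 9; u[17] = 19; u[18] = 36; u[19] = 2; u[20] = 33; u[21] = 8; u[22] = 21; u[23] = 32; u[24] = 10; u[25] = 17; u[26] = 3; u[27] = 31; u[28] = 12; u[29] = 13; u[30] = 11; u[31] = 15; u[32] = 7; u[33] = 23; u[34] = 28; u[35] = 18; u[36] = 1.
Since u[36] = u[0] = 1, the sequence is periodic with period 36.
So u[12543] = u[0 + ((12543-0) mod 36)] = u[15] = 14.

14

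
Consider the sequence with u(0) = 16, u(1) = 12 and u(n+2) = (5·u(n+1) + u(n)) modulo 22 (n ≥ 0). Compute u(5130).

16

We have u(0) = 16,  u(1) = 12,  u(2) = 10,  u(3) = 18,  u(4) = 12,  u(5) = 12,  u(6) = 6,  u(7) = 20,  u(8) = 18,  u(9) = 0,  u(10) = 18,  u(11) = 2,  u(12) = 6,  u(13) = 10,  u(14) = 12,  u(15) = 4,  u(16) = 10,  u(17) = 10,  u(18) = 16,  u(19) = 2,  u(20) = 4,  u(21) = 0,  u(22) = 4,  u(23) = 20,  u(24) = 16,  u(25) = 12.
The sequence repeats with period 24.
(5130 - 0) mod 24 = 18, so u(5130) = u(18) = 16.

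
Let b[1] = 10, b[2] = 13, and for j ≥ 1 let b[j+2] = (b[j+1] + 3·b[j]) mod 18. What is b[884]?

13

Listing terms: b[1] = 10; b[2] = 13; b[3] = 7; b[4] = 10; b[5] = 13.
The sequence repeats with period 3.
So b[884] = b[1 + ((884-1) mod 3)] = b[2] = 13.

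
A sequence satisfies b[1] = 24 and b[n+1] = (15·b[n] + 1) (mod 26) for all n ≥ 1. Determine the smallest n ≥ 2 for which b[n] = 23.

2

b[1] = 24,  b[2] = 23,  b[3] = 8,  b[4] = 17,  b[5] = 22,  b[6] = 19,  b[7] = 0,  b[8] = 1,  b[9] = 16,  b[10] = 7,  b[11] = 2,  b[12] = 5,  b[13] = 24.
The sequence repeats with period 12.
The value 23 first appears (with n ≥ 2) at b[2].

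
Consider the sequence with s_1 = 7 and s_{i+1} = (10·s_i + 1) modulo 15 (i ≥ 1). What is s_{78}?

s_1 = 7, s_2 = 11, s_3 = 6, s_4 = 1, s_5 = 11.
Since s_5 = s_2 = 11, the sequence is eventually periodic: after a pre-period of length 1 it cycles with period 3.
For i ≥ 2, s_i depends only on (i - 2) mod 3. (78 - 2) mod 3 = 1, so s_{78} = s_3 = 6.

6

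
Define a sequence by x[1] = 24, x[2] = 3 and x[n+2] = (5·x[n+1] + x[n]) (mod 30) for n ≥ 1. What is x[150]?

3

x[1] = 24,  x[2] = 3,  x[3] = 9,  x[4] = 18,  x[5] = 9,  x[6] = 3,  x[7] = 24,  x[8] = 3.
The sequence repeats with period 6.
So x[150] = x[1 + ((150-1) mod 6)] = x[6] = 3.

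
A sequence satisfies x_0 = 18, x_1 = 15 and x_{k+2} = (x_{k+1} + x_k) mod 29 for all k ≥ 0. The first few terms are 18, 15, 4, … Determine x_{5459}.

x_0 = 18, x_1 = 15, x_2 = 4, x_3 = 19, x_4 = 23, x_5 = 13, x_6 = 7, x_7 = 20, x_8 = 27, x_9 = 18, x_{10} = 16, x_{11} = 5, x_{12} = 21, x_{13} = 26, x_{14} = 18, x_{15} = 15.
The sequence repeats with period 14.
So x_{5459} = x_{0 + ((5459-0) mod 14)} = x_{13} = 26.

26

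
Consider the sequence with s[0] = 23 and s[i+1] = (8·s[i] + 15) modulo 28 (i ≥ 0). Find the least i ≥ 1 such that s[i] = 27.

s[0] = 23,  s[1] = 3,  s[2] = 11,  s[3] = 19,  s[4] = 27,  s[5] = 7,  s[6] = 15,  s[7] = 23.
The sequence repeats with period 7.
The value 27 first appears (with i ≥ 1) at s[4].

4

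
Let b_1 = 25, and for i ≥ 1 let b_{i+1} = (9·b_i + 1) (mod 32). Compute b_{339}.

Listing terms: b_1 = 25; b_2 = 2; b_3 = 19; b_4 = 12; b_5 = 13; b_6 = 22; b_7 = 7; b_8 = 0; b_9 = 1; b_{10} = 10; b_{11} = 27; b_{12} = 20; b_{13} = 21; b_{14} = 30; b_{15} = 15; b_{16} = 8; b_{17} = 9; b_{18} = 18; b_{19} = 3; b_{20} = 28; b_{21} = 29; b_{22} = 6; b_{23} = 23; b_{24} = 16; b_{25} = 17; b_{26} = 26; b_{27} = 11; b_{28} = 4; b_{29} = 5; b_{30} = 14; b_{31} = 31; b_{32} = 24; b_{33} = 25.
Since b_{33} = b_1 = 25, the sequence is periodic with period 32.
So b_{339} = b_{1 + ((339-1) mod 32)} = b_{19} = 3.

3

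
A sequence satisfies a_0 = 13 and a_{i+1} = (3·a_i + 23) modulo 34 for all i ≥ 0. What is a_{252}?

Computing terms: a_0 = 13,  a_1 = 28,  a_2 = 5,  a_3 = 4,  a_4 = 1,  a_5 = 26,  a_6 = 33,  a_7 = 20,  a_8 = 15,  a_9 = 0,  a_{10} = 23,  a_{11} = 24,  a_{12} = 27,  a_{13} = 2,  a_{14} = 29,  a_{15} = 8,  a_{16} = 13.
Since a_{16} = a_0 = 13, the sequence is periodic with period 16.
So a_{252} = a_{0 + ((252-0) mod 16)} = a_{12} = 27.

27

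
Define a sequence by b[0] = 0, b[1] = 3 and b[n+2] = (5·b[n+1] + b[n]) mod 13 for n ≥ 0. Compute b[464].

Computing terms: b[0] = 0; b[1] = 3; b[2] = 2; b[3] = 0; b[4] = 2; b[5] = 10; b[6] = 0; b[7] = 10; b[8] = 11; b[9] = 0; b[10] = 11; b[11] = 3; b[12] = 0; b[13] = 3.
The sequence repeats with period 12.
(464 - 0) mod 12 = 8, so b[464] = b[8] = 11.

11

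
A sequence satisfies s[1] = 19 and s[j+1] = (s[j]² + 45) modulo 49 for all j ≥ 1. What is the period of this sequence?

We have s[1] = 19; s[2] = 14; s[3] = 45; s[4] = 12; s[5] = 42; s[6] = 45.
Since s[6] = s[3] = 45, the sequence is eventually periodic: after a pre-period of length 2 it cycles with period 3.

3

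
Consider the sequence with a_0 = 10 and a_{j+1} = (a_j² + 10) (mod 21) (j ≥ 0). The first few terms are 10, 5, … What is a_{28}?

5

Listing terms: a_0 = 10, a_1 = 5, a_2 = 14, a_3 = 17, a_4 = 5.
Since a_4 = a_1 = 5, the sequence is eventually periodic: after a pre-period of length 1 it cycles with period 3.
For j ≥ 1, a_j depends only on (j - 1) mod 3. (28 - 1) mod 3 = 0, so a_{28} = a_1 = 5.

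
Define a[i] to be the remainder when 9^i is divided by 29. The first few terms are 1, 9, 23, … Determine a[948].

We have a[0] = 1,  a[1] = 9,  a[2] = 23,  a[3] = 4,  a[4] = 7,  a[5] = 5,  a[6] = 16,  a[7] = 28,  a[8] = 20,  a[9] = 6,  a[10] = 25,  a[11] = 22,  a[12] = 24,  a[13] = 13,  a[14] = 1.
Since a[14] = a[0] = 1, the sequence is periodic with period 14.
So a[948] = a[0 + ((948-0) mod 14)] = a[10] = 25.

25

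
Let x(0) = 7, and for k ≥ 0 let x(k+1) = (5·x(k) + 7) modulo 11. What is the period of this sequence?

Listing terms: x(0) = 7; x(1) = 9; x(2) = 8; x(3) = 3; x(4) = 0; x(5) = 7.
The sequence repeats with period 5.

5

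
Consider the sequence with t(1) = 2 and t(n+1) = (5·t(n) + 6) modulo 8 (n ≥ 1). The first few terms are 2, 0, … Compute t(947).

6

t(1) = 2,  t(2) = 0,  t(3) = 6,  t(4) = 4,  t(5) = 2.
The sequence repeats with period 4.
(947 - 1) mod 4 = 2, so t(947) = t(3) = 6.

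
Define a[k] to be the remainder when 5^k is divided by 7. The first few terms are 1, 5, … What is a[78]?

1

Listing terms: a[0] = 1; a[1] = 5; a[2] = 4; a[3] = 6; a[4] = 2; a[5] = 3; a[6] = 1.
Since a[6] = a[0] = 1, the sequence is periodic with period 6.
(78 - 0) mod 6 = 0, so a[78] = a[0] = 1.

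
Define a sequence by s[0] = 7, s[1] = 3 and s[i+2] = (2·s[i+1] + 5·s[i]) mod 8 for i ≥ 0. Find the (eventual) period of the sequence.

4

s[0] = 7; s[1] = 3; s[2] = 1; s[3] = 1; s[4] = 7; s[5] = 3.
The sequence repeats with period 4.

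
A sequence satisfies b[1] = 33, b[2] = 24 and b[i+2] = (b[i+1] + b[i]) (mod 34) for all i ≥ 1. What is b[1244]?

10

We have b[1] = 33, b[2] = 24, b[3] = 23, b[4] = 13, b[5] = 2, b[6] = 15, b[7] = 17, b[8] = 32, b[9] = 15, b[10] = 13, b[11] = 28, b[12] = 7, b[13] = 1, b[14] = 8, b[15] = 9, b[16] = 17, b[17] = 26, b[18] = 9, b[19] = 1, b[20] = 10, b[21] = 11, b[22] = 21, b[23] = 32, b[24] = 19, b[25] = 17, b[26] = 2, b[27] = 19, b[28] = 21, b[29] = 6, b[30] = 27, b[31] = 33, b[32] = 26, b[33] = 25, b[34] = 17, b[35] = 8, b[36] = 25, b[37] = 33, b[38] = 24.
Since (b[37], b[38]) = (b[1], b[2]) = (33, 24) (two consecutive terms determine the rest), the sequence is periodic with period 36.
So b[1244] = b[1 + ((1244-1) mod 36)] = b[20] = 10.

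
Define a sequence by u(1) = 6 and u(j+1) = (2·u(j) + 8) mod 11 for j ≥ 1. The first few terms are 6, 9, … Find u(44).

We have u(1) = 6, u(2) = 9, u(3) = 4, u(4) = 5, u(5) = 7, u(6) = 0, u(7) = 8, u(8) = 2, u(9) = 1, u(10) = 10, u(11) = 6.
The sequence repeats with period 10.
So u(44) = u(1 + ((44-1) mod 10)) = u(4) = 5.

5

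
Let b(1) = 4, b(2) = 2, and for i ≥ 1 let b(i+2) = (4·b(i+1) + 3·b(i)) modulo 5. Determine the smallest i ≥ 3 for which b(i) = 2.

Listing terms: b(1) = 4; b(2) = 2; b(3) = 0; b(4) = 1; b(5) = 4; b(6) = 4; b(7) = 3; b(8) = 4; b(9) = 0; b(10) = 2; b(11) = 3; b(12) = 3; b(13) = 1; b(14) = 3; b(15) = 0; b(16) = 4; b(17) = 1; b(18) = 1; b(19) = 2; b(20) = 1; b(21) = 0; b(22) = 3; b(23) = 2; b(24) = 2; b(25) = 4; b(26) = 2.
Since (b(25), b(26)) = (b(1), b(2)) = (4, 2) (two consecutive terms determine the rest), the sequence is periodic with period 24.
The value 2 first appears (with i ≥ 3) at b(10).

10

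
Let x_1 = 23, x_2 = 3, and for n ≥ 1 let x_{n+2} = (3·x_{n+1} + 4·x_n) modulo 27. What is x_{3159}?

Computing terms: x_1 = 23, x_2 = 3, x_3 = 20, x_4 = 18, x_5 = 26, x_6 = 15, x_7 = 14, x_8 = 21, x_9 = 11, x_{10} = 9, x_{11} = 17, x_{12} = 6, x_{13} = 5, x_{14} = 12, x_{15} = 2, x_{16} = 0, x_{17} = 8, x_{18} = 24, x_{19} = 23, x_{20} = 3.
The sequence repeats with period 18.
So x_{3159} = x_{1 + ((3159-1) mod 18)} = x_9 = 11.

11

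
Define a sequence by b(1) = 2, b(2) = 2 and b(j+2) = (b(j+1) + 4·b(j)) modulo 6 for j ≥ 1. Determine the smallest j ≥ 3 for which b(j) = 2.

b(1) = 2; b(2) = 2; b(3) = 4; b(4) = 0; b(5) = 4; b(6) = 4; b(7) = 2; b(8) = 0; b(9) = 2; b(10) = 2.
The sequence repeats with period 8.
The value 2 first appears (with j ≥ 3) at b(7).

7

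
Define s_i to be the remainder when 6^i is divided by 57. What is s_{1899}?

39

Computing terms: s_0 = 1,  s_1 = 6,  s_2 = 36,  s_3 = 45,  s_4 = 42,  s_5 = 24,  s_6 = 30,  s_7 = 9,  s_8 = 54,  s_9 = 39,  s_{10} = 6.
Since s_{10} = s_1 = 6, the sequence is eventually periodic: after a pre-period of length 1 it cycles with period 9.
For i ≥ 1, s_i depends only on (i - 1) mod 9. (1899 - 1) mod 9 = 8, so s_{1899} = s_9 = 39.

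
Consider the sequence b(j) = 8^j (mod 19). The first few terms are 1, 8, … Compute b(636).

Listing terms: b(0) = 1,  b(1) = 8,  b(2) = 7,  b(3) = 18,  b(4) = 11,  b(5) = 12,  b(6) = 1.
Since b(6) = b(0) = 1, the sequence is periodic with period 6.
(636 - 0) mod 6 = 0, so b(636) = b(0) = 1.

1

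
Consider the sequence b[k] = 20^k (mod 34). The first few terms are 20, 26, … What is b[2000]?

Listing terms: b[1] = 20, b[2] = 26, b[3] = 10, b[4] = 30, b[5] = 22, b[6] = 32, b[7] = 28, b[8] = 16, b[9] = 14, b[10] = 8, b[11] = 24, b[12] = 4, b[13] = 12, b[14] = 2, b[15] = 6, b[16] = 18, b[17] = 20.
The sequence repeats with period 16.
So b[2000] = b[1 + ((2000-1) mod 16)] = b[16] = 18.

18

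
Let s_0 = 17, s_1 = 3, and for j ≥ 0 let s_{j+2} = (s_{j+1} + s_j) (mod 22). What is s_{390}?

Computing terms: s_0 = 17,  s_1 = 3,  s_2 = 20,  s_3 = 1,  s_4 = 21,  s_5 = 0,  s_6 = 21,  s_7 = 21,  s_8 = 20,  s_9 = 19,  s_{10} = 17,  s_{11} = 14,  s_{12} = 9,  s_{13} = 1,  s_{14} = 10,  s_{15} = 11,  s_{16} = 21,  s_{17} = 10,  s_{18} = 9,  s_{19} = 19,  s_{20} = 6,  s_{21} = 3,  s_{22} = 9,  s_{23} = 12,  s_{24} = 21,  s_{25} = 11,  s_{26} = 10,  s_{27} = 21,  s_{28} = 9,  s_{29} = 8,  s_{30} = 17,  s_{31} = 3.
The sequence repeats with period 30.
So s_{390} = s_{0 + ((390-0) mod 30)} = s_0 = 17.

17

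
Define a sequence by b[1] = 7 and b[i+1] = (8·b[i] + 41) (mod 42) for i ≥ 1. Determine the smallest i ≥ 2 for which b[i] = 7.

Computing terms: b[1] = 7, b[2] = 13, b[3] = 19, b[4] = 25, b[5] = 31, b[6] = 37, b[7] = 1, b[8] = 7.
The sequence repeats with period 7.
The value 7 next appears (with i ≥ 2) at b[8].

8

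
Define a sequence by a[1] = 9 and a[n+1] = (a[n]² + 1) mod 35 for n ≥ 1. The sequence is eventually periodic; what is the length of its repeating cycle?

We have a[1] = 9, a[2] = 12, a[3] = 5, a[4] = 26, a[5] = 12.
Since a[5] = a[2] = 12, the sequence is eventually periodic: after a pre-period of length 1 it cycles with period 3.

3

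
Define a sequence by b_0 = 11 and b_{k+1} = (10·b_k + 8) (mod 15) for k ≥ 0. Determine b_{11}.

3

Computing terms: b_0 = 11, b_1 = 13, b_2 = 3, b_3 = 8, b_4 = 13.
Since b_4 = b_1 = 13, the sequence is eventually periodic: after a pre-period of length 1 it cycles with period 3.
For k ≥ 1, b_k depends only on (k - 1) mod 3. (11 - 1) mod 3 = 1, so b_{11} = b_2 = 3.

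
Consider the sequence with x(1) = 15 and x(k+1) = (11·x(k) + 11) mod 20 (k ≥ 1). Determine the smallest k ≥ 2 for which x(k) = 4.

x(1) = 15; x(2) = 16; x(3) = 7; x(4) = 8; x(5) = 19; x(6) = 0; x(7) = 11; x(8) = 12; x(9) = 3; x(10) = 4; x(11) = 15.
The sequence repeats with period 10.
The value 4 first appears (with k ≥ 2) at x(10).

10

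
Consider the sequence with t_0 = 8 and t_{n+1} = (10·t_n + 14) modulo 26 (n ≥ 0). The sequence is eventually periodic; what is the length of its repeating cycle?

6

Computing terms: t_0 = 8, t_1 = 16, t_2 = 18, t_3 = 12, t_4 = 4, t_5 = 2, t_6 = 8.
The sequence repeats with period 6.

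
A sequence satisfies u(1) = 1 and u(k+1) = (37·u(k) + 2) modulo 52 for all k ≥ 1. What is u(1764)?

7

We have u(1) = 1; u(2) = 39; u(3) = 41; u(4) = 11; u(5) = 45; u(6) = 3; u(7) = 9; u(8) = 23; u(9) = 21; u(10) = 51; u(11) = 17; u(12) = 7; u(13) = 1.
The sequence repeats with period 12.
(1764 - 1) mod 12 = 11, so u(1764) = u(12) = 7.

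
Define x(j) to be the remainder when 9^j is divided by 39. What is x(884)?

Listing terms: x(1) = 9; x(2) = 3; x(3) = 27; x(4) = 9.
The sequence repeats with period 3.
So x(884) = x(1 + ((884-1) mod 3)) = x(2) = 3.

3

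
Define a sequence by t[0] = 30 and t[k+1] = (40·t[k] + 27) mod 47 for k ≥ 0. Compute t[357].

We have t[0] = 30; t[1] = 5; t[2] = 39; t[3] = 36; t[4] = 10; t[5] = 4; t[6] = 46; t[7] = 34; t[8] = 24; t[9] = 0; t[10] = 27; t[11] = 26; t[12] = 33; t[13] = 31; t[14] = 45; t[15] = 41; t[16] = 22; t[17] = 14; t[18] = 23; t[19] = 7; t[20] = 25; t[21] = 40; t[22] = 29; t[23] = 12; t[24] = 37; t[25] = 3; t[26] = 6; t[27] = 32; t[28] = 38; t[29] = 43; t[30] = 8; t[31] = 18; t[32] = 42; t[33] = 15; t[34] = 16; t[35] = 9; t[36] = 11; t[37] = 44; t[38] = 1; t[39] = 20; t[40] = 28; t[41] = 19; t[42] = 35; t[43] = 17; t[44] = 2; t[45] = 13; t[46] = 30.
The sequence repeats with period 46.
(357 - 0) mod 46 = 35, so t[357] = t[35] = 9.

9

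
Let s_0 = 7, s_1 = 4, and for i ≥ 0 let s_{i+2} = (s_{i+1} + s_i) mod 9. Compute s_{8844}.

2

s_0 = 7,  s_1 = 4,  s_2 = 2,  s_3 = 6,  s_4 = 8,  s_5 = 5,  s_6 = 4,  s_7 = 0,  s_8 = 4,  s_9 = 4,  s_{10} = 8,  s_{11} = 3,  s_{12} = 2,  s_{13} = 5,  s_{14} = 7,  s_{15} = 3,  s_{16} = 1,  s_{17} = 4,  s_{18} = 5,  s_{19} = 0,  s_{20} = 5,  s_{21} = 5,  s_{22} = 1,  s_{23} = 6,  s_{24} = 7,  s_{25} = 4.
The sequence repeats with period 24.
So s_{8844} = s_{0 + ((8844-0) mod 24)} = s_{12} = 2.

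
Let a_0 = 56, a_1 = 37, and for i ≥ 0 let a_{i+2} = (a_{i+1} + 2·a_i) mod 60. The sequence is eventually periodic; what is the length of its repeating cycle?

4

a_0 = 56; a_1 = 37; a_2 = 29; a_3 = 43; a_4 = 41; a_5 = 7; a_6 = 29; a_7 = 43.
Since (a_6, a_7) = (a_2, a_3) = (29, 43) (two consecutive terms determine the rest), the sequence is eventually periodic: after a pre-period of length 2 it cycles with period 4.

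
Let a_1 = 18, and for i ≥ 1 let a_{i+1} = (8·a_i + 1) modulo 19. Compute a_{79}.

Listing terms: a_1 = 18,  a_2 = 12,  a_3 = 2,  a_4 = 17,  a_5 = 4,  a_6 = 14,  a_7 = 18.
Since a_7 = a_1 = 18, the sequence is periodic with period 6.
(79 - 1) mod 6 = 0, so a_{79} = a_1 = 18.

18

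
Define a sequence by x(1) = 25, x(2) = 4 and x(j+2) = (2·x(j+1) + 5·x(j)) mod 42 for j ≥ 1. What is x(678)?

40

We have x(1) = 25, x(2) = 4, x(3) = 7, x(4) = 34, x(5) = 19, x(6) = 40, x(7) = 7, x(8) = 4, x(9) = 1, x(10) = 22, x(11) = 7, x(12) = 40, x(13) = 31, x(14) = 10, x(15) = 7, x(16) = 22, x(17) = 37, x(18) = 16, x(19) = 7, x(20) = 10, x(21) = 13, x(22) = 34, x(23) = 7, x(24) = 16, x(25) = 25, x(26) = 4.
Since (x(25), x(26)) = (x(1), x(2)) = (25, 4) (two consecutive terms determine the rest), the sequence is periodic with period 24.
So x(678) = x(1 + ((678-1) mod 24)) = x(6) = 40.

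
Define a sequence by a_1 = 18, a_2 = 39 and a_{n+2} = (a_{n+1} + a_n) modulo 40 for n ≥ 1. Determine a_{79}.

We have a_1 = 18; a_2 = 39; a_3 = 17; a_4 = 16; a_5 = 33; a_6 = 9; a_7 = 2; a_8 = 11; a_9 = 13; a_{10} = 24; a_{11} = 37; a_{12} = 21; a_{13} = 18; a_{14} = 39.
The sequence repeats with period 12.
(79 - 1) mod 12 = 6, so a_{79} = a_7 = 2.

2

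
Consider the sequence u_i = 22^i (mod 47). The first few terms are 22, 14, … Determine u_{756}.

u_1 = 22; u_2 = 14; u_3 = 26; u_4 = 8; u_5 = 35; u_6 = 18; u_7 = 20; u_8 = 17; u_9 = 45; u_{10} = 3; u_{11} = 19; u_{12} = 42; u_{13} = 31; u_{14} = 24; u_{15} = 11; u_{16} = 7; u_{17} = 13; u_{18} = 4; u_{19} = 41; u_{20} = 9; u_{21} = 10; u_{22} = 32; u_{23} = 46; u_{24} = 25; u_{25} = 33; u_{26} = 21; u_{27} = 39; u_{28} = 12; u_{29} = 29; u_{30} = 27; u_{31} = 30; u_{32} = 2; u_{33} = 44; u_{34} = 28; u_{35} = 5; u_{36} = 16; u_{37} = 23; u_{38} = 36; u_{39} = 40; u_{40} = 34; u_{41} = 43; u_{42} = 6; u_{43} = 38; u_{44} = 37; u_{45} = 15; u_{46} = 1; u_{47} = 22.
The sequence repeats with period 46.
So u_{756} = u_{1 + ((756-1) mod 46)} = u_{20} = 9.

9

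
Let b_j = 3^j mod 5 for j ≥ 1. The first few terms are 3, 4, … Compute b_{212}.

1

b_1 = 3,  b_2 = 4,  b_3 = 2,  b_4 = 1,  b_5 = 3.
The sequence repeats with period 4.
So b_{212} = b_{1 + ((212-1) mod 4)} = b_4 = 1.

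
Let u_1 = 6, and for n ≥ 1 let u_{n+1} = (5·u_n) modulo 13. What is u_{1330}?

4

Listing terms: u_1 = 6, u_2 = 4, u_3 = 7, u_4 = 9, u_5 = 6.
The sequence repeats with period 4.
So u_{1330} = u_{1 + ((1330-1) mod 4)} = u_2 = 4.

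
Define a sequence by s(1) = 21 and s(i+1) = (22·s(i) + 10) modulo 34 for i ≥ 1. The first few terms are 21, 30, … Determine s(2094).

Computing terms: s(1) = 21; s(2) = 30; s(3) = 24; s(4) = 28; s(5) = 14; s(6) = 12; s(7) = 2; s(8) = 20; s(9) = 8; s(10) = 16; s(11) = 22; s(12) = 18; s(13) = 32; s(14) = 0; s(15) = 10; s(16) = 26; s(17) = 4; s(18) = 30.
Since s(18) = s(2) = 30, the sequence is eventually periodic: after a pre-period of length 1 it cycles with period 16.
For i ≥ 2, s(i) depends only on (i - 2) mod 16. (2094 - 2) mod 16 = 12, so s(2094) = s(14) = 0.

0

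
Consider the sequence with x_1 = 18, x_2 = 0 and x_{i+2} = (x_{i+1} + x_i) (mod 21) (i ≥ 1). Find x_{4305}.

18

Computing terms: x_1 = 18; x_2 = 0; x_3 = 18; x_4 = 18; x_5 = 15; x_6 = 12; x_7 = 6; x_8 = 18; x_9 = 3; x_{10} = 0; x_{11} = 3; x_{12} = 3; x_{13} = 6; x_{14} = 9; x_{15} = 15; x_{16} = 3; x_{17} = 18; x_{18} = 0.
Since (x_{17}, x_{18}) = (x_1, x_2) = (18, 0) (two consecutive terms determine the rest), the sequence is periodic with period 16.
(4305 - 1) mod 16 = 0, so x_{4305} = x_1 = 18.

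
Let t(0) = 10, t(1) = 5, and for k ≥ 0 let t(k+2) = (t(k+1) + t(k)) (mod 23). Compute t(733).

6

Listing terms: t(0) = 10, t(1) = 5, t(2) = 15, t(3) = 20, t(4) = 12, t(5) = 9, t(6) = 21, t(7) = 7, t(8) = 5, t(9) = 12, t(10) = 17, t(11) = 6, t(12) = 0, t(13) = 6, t(14) = 6, t(15) = 12, t(16) = 18, t(17) = 7, t(18) = 2, t(19) = 9, t(20) = 11, t(21) = 20, t(22) = 8, t(23) = 5, t(24) = 13, t(25) = 18, t(26) = 8, t(27) = 3, t(28) = 11, t(29) = 14, t(30) = 2, t(31) = 16, t(32) = 18, t(33) = 11, t(34) = 6, t(35) = 17, t(36) = 0, t(37) = 17, t(38) = 17, t(39) = 11, t(40) = 5, t(41) = 16, t(42) = 21, t(43) = 14, t(44) = 12, t(45) = 3, t(46) = 15, t(47) = 18, t(48) = 10, t(49) = 5.
The sequence repeats with period 48.
(733 - 0) mod 48 = 13, so t(733) = t(13) = 6.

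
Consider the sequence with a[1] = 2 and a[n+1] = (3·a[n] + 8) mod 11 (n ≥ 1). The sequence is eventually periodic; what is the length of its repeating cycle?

We have a[1] = 2; a[2] = 3; a[3] = 6; a[4] = 4; a[5] = 9; a[6] = 2.
The sequence repeats with period 5.

5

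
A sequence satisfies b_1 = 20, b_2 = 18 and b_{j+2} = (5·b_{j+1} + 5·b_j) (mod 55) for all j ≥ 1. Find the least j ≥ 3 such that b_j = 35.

6

Listing terms: b_1 = 20, b_2 = 18, b_3 = 25, b_4 = 50, b_5 = 45, b_6 = 35, b_7 = 15, b_8 = 30, b_9 = 5, b_{10} = 10, b_{11} = 20, b_{12} = 40, b_{13} = 25, b_{14} = 50.
Since (b_{13}, b_{14}) = (b_3, b_4) = (25, 50) (two consecutive terms determine the rest), the sequence is eventually periodic: after a pre-period of length 2 it cycles with period 10.
The value 35 first appears (with j ≥ 3) at b_6.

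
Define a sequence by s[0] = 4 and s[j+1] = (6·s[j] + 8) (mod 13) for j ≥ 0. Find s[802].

Listing terms: s[0] = 4; s[1] = 6; s[2] = 5; s[3] = 12; s[4] = 2; s[5] = 7; s[6] = 11; s[7] = 9; s[8] = 10; s[9] = 3; s[10] = 0; s[11] = 8; s[12] = 4.
Since s[12] = s[0] = 4, the sequence is periodic with period 12.
So s[802] = s[0 + ((802-0) mod 12)] = s[10] = 0.

0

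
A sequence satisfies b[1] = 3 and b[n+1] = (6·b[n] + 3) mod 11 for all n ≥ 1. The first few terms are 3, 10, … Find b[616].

b[1] = 3, b[2] = 10, b[3] = 8, b[4] = 7, b[5] = 1, b[6] = 9, b[7] = 2, b[8] = 4, b[9] = 5, b[10] = 0, b[11] = 3.
The sequence repeats with period 10.
(616 - 1) mod 10 = 5, so b[616] = b[6] = 9.

9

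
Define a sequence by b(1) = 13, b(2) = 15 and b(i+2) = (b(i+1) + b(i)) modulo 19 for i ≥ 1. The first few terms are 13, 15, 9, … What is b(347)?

14

Computing terms: b(1) = 13; b(2) = 15; b(3) = 9; b(4) = 5; b(5) = 14; b(6) = 0; b(7) = 14; b(8) = 14; b(9) = 9; b(10) = 4; b(11) = 13; b(12) = 17; b(13) = 11; b(14) = 9; b(15) = 1; b(16) = 10; b(17) = 11; b(18) = 2; b(19) = 13; b(20) = 15.
Since (b(19), b(20)) = (b(1), b(2)) = (13, 15) (two consecutive terms determine the rest), the sequence is periodic with period 18.
So b(347) = b(1 + ((347-1) mod 18)) = b(5) = 14.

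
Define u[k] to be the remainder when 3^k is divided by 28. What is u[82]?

25

Computing terms: u[0] = 1; u[1] = 3; u[2] = 9; u[3] = 27; u[4] = 25; u[5] = 19; u[6] = 1.
Since u[6] = u[0] = 1, the sequence is periodic with period 6.
So u[82] = u[0 + ((82-0) mod 6)] = u[4] = 25.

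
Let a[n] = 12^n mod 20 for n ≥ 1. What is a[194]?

Listing terms: a[1] = 12,  a[2] = 4,  a[3] = 8,  a[4] = 16,  a[5] = 12.
Since a[5] = a[1] = 12, the sequence is periodic with period 4.
So a[194] = a[1 + ((194-1) mod 4)] = a[2] = 4.

4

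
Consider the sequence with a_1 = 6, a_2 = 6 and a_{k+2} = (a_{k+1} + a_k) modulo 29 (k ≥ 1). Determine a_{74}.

We have a_1 = 6,  a_2 = 6,  a_3 = 12,  a_4 = 18,  a_5 = 1,  a_6 = 19,  a_7 = 20,  a_8 = 10,  a_9 = 1,  a_{10} = 11,  a_{11} = 12,  a_{12} = 23,  a_{13} = 6,  a_{14} = 0,  a_{15} = 6,  a_{16} = 6.
Since (a_{15}, a_{16}) = (a_1, a_2) = (6, 6) (two consecutive terms determine the rest), the sequence is periodic with period 14.
So a_{74} = a_{1 + ((74-1) mod 14)} = a_4 = 18.

18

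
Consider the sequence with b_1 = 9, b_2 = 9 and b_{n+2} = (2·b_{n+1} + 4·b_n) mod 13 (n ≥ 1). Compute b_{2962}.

Listing terms: b_1 = 9, b_2 = 9, b_3 = 2, b_4 = 1, b_5 = 10, b_6 = 11, b_7 = 10, b_8 = 12, b_9 = 12, b_{10} = 7, b_{11} = 10, b_{12} = 9, b_{13} = 6, b_{14} = 9, b_{15} = 3, b_{16} = 3, b_{17} = 5, b_{18} = 9, b_{19} = 12, b_{20} = 8, b_{21} = 12, b_{22} = 4, b_{23} = 4, b_{24} = 11, b_{25} = 12, b_{26} = 3, b_{27} = 2, b_{28} = 3, b_{29} = 1, b_{30} = 1, b_{31} = 6, b_{32} = 3, b_{33} = 4, b_{34} = 7, b_{35} = 4, b_{36} = 10, b_{37} = 10, b_{38} = 8, b_{39} = 4, b_{40} = 1, b_{41} = 5, b_{42} = 1, b_{43} = 9, b_{44} = 9.
The sequence repeats with period 42.
So b_{2962} = b_{1 + ((2962-1) mod 42)} = b_{22} = 4.

4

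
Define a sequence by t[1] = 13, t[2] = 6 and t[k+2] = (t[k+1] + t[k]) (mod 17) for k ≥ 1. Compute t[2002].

9

Computing terms: t[1] = 13; t[2] = 6; t[3] = 2; t[4] = 8; t[5] = 10; t[6] = 1; t[7] = 11; t[8] = 12; t[9] = 6; t[10] = 1; t[11] = 7; t[12] = 8; t[13] = 15; t[14] = 6; t[15] = 4; t[16] = 10; t[17] = 14; t[18] = 7; t[19] = 4; t[20] = 11; t[21] = 15; t[22] = 9; t[23] = 7; t[24] = 16; t[25] = 6; t[26] = 5; t[27] = 11; t[28] = 16; t[29] = 10; t[30] = 9; t[31] = 2; t[32] = 11; t[33] = 13; t[34] = 7; t[35] = 3; t[36] = 10; t[37] = 13; t[38] = 6.
Since (t[37], t[38]) = (t[1], t[2]) = (13, 6) (two consecutive terms determine the rest), the sequence is periodic with period 36.
(2002 - 1) mod 36 = 21, so t[2002] = t[22] = 9.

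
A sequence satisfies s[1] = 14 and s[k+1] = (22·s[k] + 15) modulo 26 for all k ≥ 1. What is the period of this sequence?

3

We have s[1] = 14, s[2] = 11, s[3] = 23, s[4] = 1, s[5] = 11.
Since s[5] = s[2] = 11, the sequence is eventually periodic: after a pre-period of length 1 it cycles with period 3.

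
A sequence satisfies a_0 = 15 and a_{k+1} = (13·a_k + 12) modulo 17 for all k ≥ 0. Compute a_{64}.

15

Computing terms: a_0 = 15,  a_1 = 3,  a_2 = 0,  a_3 = 12,  a_4 = 15.
Since a_4 = a_0 = 15, the sequence is periodic with period 4.
So a_{64} = a_{0 + ((64-0) mod 4)} = a_0 = 15.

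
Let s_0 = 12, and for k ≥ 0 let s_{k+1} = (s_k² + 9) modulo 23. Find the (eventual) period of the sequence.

3

Computing terms: s_0 = 12,  s_1 = 15,  s_2 = 4,  s_3 = 2,  s_4 = 13,  s_5 = 17,  s_6 = 22,  s_7 = 10,  s_8 = 17.
Since s_8 = s_5 = 17, the sequence is eventually periodic: after a pre-period of length 5 it cycles with period 3.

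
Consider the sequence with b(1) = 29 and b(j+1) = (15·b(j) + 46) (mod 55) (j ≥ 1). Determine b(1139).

6

We have b(1) = 29; b(2) = 41; b(3) = 1; b(4) = 6; b(5) = 26; b(6) = 51; b(7) = 41.
Since b(7) = b(2) = 41, the sequence is eventually periodic: after a pre-period of length 1 it cycles with period 5.
For j ≥ 2, b(j) depends only on (j - 2) mod 5. (1139 - 2) mod 5 = 2, so b(1139) = b(4) = 6.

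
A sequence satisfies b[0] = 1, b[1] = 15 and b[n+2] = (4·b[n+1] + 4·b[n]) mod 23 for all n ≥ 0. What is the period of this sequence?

Computing terms: b[0] = 1, b[1] = 15, b[2] = 18, b[3] = 17, b[4] = 2, b[5] = 7, b[6] = 13, b[7] = 11, b[8] = 4, b[9] = 14, b[10] = 3, b[11] = 22, b[12] = 8, b[13] = 5, b[14] = 6, b[15] = 21, b[16] = 16, b[17] = 10, b[18] = 12, b[19] = 19, b[20] = 9, b[21] = 20, b[22] = 1, b[23] = 15.
Since (b[22], b[23]) = (b[0], b[1]) = (1, 15) (two consecutive terms determine the rest), the sequence is periodic with period 22.

22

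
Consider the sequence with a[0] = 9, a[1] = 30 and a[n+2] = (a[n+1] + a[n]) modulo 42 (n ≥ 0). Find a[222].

9

a[0] = 9, a[1] = 30, a[2] = 39, a[3] = 27, a[4] = 24, a[5] = 9, a[6] = 33, a[7] = 0, a[8] = 33, a[9] = 33, a[10] = 24, a[11] = 15, a[12] = 39, a[13] = 12, a[14] = 9, a[15] = 21, a[16] = 30, a[17] = 9, a[18] = 39, a[19] = 6, a[20] = 3, a[21] = 9, a[22] = 12, a[23] = 21, a[24] = 33, a[25] = 12, a[26] = 3, a[27] = 15, a[28] = 18, a[29] = 33, a[30] = 9, a[31] = 0, a[32] = 9, a[33] = 9, a[34] = 18, a[35] = 27, a[36] = 3, a[37] = 30, a[38] = 33, a[39] = 21, a[40] = 12, a[41] = 33, a[42] = 3, a[43] = 36, a[44] = 39, a[45] = 33, a[46] = 30, a[47] = 21, a[48] = 9, a[49] = 30.
The sequence repeats with period 48.
So a[222] = a[0 + ((222-0) mod 48)] = a[30] = 9.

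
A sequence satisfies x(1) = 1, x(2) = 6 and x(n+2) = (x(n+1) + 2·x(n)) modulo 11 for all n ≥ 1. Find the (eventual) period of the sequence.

10

x(1) = 1, x(2) = 6, x(3) = 8, x(4) = 9, x(5) = 3, x(6) = 10, x(7) = 5, x(8) = 3, x(9) = 2, x(10) = 8, x(11) = 1, x(12) = 6.
Since (x(11), x(12)) = (x(1), x(2)) = (1, 6) (two consecutive terms determine the rest), the sequence is periodic with period 10.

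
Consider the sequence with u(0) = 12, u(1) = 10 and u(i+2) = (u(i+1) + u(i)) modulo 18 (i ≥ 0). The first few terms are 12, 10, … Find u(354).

We have u(0) = 12,  u(1) = 10,  u(2) = 4,  u(3) = 14,  u(4) = 0,  u(5) = 14,  u(6) = 14,  u(7) = 10,  u(8) = 6,  u(9) = 16,  u(10) = 4,  u(11) = 2,  u(12) = 6,  u(13) = 8,  u(14) = 14,  u(15) = 4,  u(16) = 0,  u(17) = 4,  u(18) = 4,  u(19) = 8,  u(20) = 12,  u(21) = 2,  u(22) = 14,  u(23) = 16,  u(24) = 12,  u(25) = 10.
Since (u(24), u(25)) = (u(0), u(1)) = (12, 10) (two consecutive terms determine the rest), the sequence is periodic with period 24.
(354 - 0) mod 24 = 18, so u(354) = u(18) = 4.

4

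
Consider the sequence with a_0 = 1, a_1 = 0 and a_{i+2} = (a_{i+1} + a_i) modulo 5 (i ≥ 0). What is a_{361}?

0

Listing terms: a_0 = 1,  a_1 = 0,  a_2 = 1,  a_3 = 1,  a_4 = 2,  a_5 = 3,  a_6 = 0,  a_7 = 3,  a_8 = 3,  a_9 = 1,  a_{10} = 4,  a_{11} = 0,  a_{12} = 4,  a_{13} = 4,  a_{14} = 3,  a_{15} = 2,  a_{16} = 0,  a_{17} = 2,  a_{18} = 2,  a_{19} = 4,  a_{20} = 1,  a_{21} = 0.
The sequence repeats with period 20.
(361 - 0) mod 20 = 1, so a_{361} = a_1 = 0.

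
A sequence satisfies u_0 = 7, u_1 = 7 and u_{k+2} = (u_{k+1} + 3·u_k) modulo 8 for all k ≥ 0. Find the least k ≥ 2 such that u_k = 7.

6

We have u_0 = 7,  u_1 = 7,  u_2 = 4,  u_3 = 1,  u_4 = 5,  u_5 = 0,  u_6 = 7,  u_7 = 7.
The sequence repeats with period 6.
The value 7 next appears (with k ≥ 2) at u_6.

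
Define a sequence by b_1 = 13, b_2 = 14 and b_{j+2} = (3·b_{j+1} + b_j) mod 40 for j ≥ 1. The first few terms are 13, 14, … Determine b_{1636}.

We have b_1 = 13, b_2 = 14, b_3 = 15, b_4 = 19, b_5 = 32, b_6 = 35, b_7 = 17, b_8 = 6, b_9 = 35, b_{10} = 31, b_{11} = 8, b_{12} = 15, b_{13} = 13, b_{14} = 14.
The sequence repeats with period 12.
So b_{1636} = b_{1 + ((1636-1) mod 12)} = b_4 = 19.

19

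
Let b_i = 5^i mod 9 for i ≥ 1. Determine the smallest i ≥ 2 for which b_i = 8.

3

Listing terms: b_1 = 5, b_2 = 7, b_3 = 8, b_4 = 4, b_5 = 2, b_6 = 1, b_7 = 5.
The sequence repeats with period 6.
The value 8 first appears (with i ≥ 2) at b_3.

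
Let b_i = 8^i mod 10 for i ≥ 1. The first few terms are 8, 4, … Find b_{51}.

2

b_1 = 8,  b_2 = 4,  b_3 = 2,  b_4 = 6,  b_5 = 8.
Since b_5 = b_1 = 8, the sequence is periodic with period 4.
(51 - 1) mod 4 = 2, so b_{51} = b_3 = 2.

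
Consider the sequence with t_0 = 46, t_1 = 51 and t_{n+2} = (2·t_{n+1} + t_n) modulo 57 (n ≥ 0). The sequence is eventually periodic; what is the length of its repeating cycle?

t_0 = 46,  t_1 = 51,  t_2 = 34,  t_3 = 5,  t_4 = 44,  t_5 = 36,  t_6 = 2,  t_7 = 40,  t_8 = 25,  t_9 = 33,  t_{10} = 34,  t_{11} = 44,  t_{12} = 8,  t_{13} = 3,  t_{14} = 14,  t_{15} = 31,  t_{16} = 19,  t_{17} = 12,  t_{18} = 43,  t_{19} = 41,  t_{20} = 11,  t_{21} = 6,  t_{22} = 23,  t_{23} = 52,  t_{24} = 13,  t_{25} = 21,  t_{26} = 55,  t_{27} = 17,  t_{28} = 32,  t_{29} = 24,  t_{30} = 23,  t_{31} = 13,  t_{32} = 49,  t_{33} = 54,  t_{34} = 43,  t_{35} = 26,  t_{36} = 38,  t_{37} = 45,  t_{38} = 14,  t_{39} = 16,  t_{40} = 46,  t_{41} = 51.
The sequence repeats with period 40.

40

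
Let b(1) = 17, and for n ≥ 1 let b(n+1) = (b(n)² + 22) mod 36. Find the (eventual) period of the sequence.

Computing terms: b(1) = 17, b(2) = 23, b(3) = 11, b(4) = 35, b(5) = 23.
Since b(5) = b(2) = 23, the sequence is eventually periodic: after a pre-period of length 1 it cycles with period 3.

3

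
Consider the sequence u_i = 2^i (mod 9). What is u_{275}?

We have u_1 = 2; u_2 = 4; u_3 = 8; u_4 = 7; u_5 = 5; u_6 = 1; u_7 = 2.
The sequence repeats with period 6.
(275 - 1) mod 6 = 4, so u_{275} = u_5 = 5.

5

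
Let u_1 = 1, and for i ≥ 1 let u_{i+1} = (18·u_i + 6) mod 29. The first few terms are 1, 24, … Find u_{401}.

23

Listing terms: u_1 = 1,  u_2 = 24,  u_3 = 3,  u_4 = 2,  u_5 = 13,  u_6 = 8,  u_7 = 5,  u_8 = 9,  u_9 = 23,  u_{10} = 14,  u_{11} = 26,  u_{12} = 10,  u_{13} = 12,  u_{14} = 19,  u_{15} = 0,  u_{16} = 6,  u_{17} = 27,  u_{18} = 28,  u_{19} = 17,  u_{20} = 22,  u_{21} = 25,  u_{22} = 21,  u_{23} = 7,  u_{24} = 16,  u_{25} = 4,  u_{26} = 20,  u_{27} = 18,  u_{28} = 11,  u_{29} = 1.
Since u_{29} = u_1 = 1, the sequence is periodic with period 28.
(401 - 1) mod 28 = 8, so u_{401} = u_9 = 23.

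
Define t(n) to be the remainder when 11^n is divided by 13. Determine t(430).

10

t(0) = 1,  t(1) = 11,  t(2) = 4,  t(3) = 5,  t(4) = 3,  t(5) = 7,  t(6) = 12,  t(7) = 2,  t(8) = 9,  t(9) = 8,  t(10) = 10,  t(11) = 6,  t(12) = 1.
The sequence repeats with period 12.
(430 - 0) mod 12 = 10, so t(430) = t(10) = 10.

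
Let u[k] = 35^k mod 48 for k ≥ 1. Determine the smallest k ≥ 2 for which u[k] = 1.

We have u[1] = 35, u[2] = 25, u[3] = 11, u[4] = 1, u[5] = 35.
The sequence repeats with period 4.
The value 1 first appears (with k ≥ 2) at u[4].

4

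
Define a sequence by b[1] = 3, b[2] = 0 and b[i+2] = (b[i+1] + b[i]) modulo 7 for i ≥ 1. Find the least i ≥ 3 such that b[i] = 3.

Listing terms: b[1] = 3; b[2] = 0; b[3] = 3; b[4] = 3; b[5] = 6; b[6] = 2; b[7] = 1; b[8] = 3; b[9] = 4; b[10] = 0; b[11] = 4; b[12] = 4; b[13] = 1; b[14] = 5; b[15] = 6; b[16] = 4; b[17] = 3; b[18] = 0.
The sequence repeats with period 16.
The value 3 first appears (with i ≥ 3) at b[3].

3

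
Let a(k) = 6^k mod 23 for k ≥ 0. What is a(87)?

4

Computing terms: a(0) = 1, a(1) = 6, a(2) = 13, a(3) = 9, a(4) = 8, a(5) = 2, a(6) = 12, a(7) = 3, a(8) = 18, a(9) = 16, a(10) = 4, a(11) = 1.
Since a(11) = a(0) = 1, the sequence is periodic with period 11.
(87 - 0) mod 11 = 10, so a(87) = a(10) = 4.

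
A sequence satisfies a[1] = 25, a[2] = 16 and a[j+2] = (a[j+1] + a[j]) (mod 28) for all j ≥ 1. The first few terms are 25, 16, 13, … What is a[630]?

Listing terms: a[1] = 25, a[2] = 16, a[3] = 13, a[4] = 1, a[5] = 14, a[6] = 15, a[7] = 1, a[8] = 16, a[9] = 17, a[10] = 5, a[11] = 22, a[12] = 27, a[13] = 21, a[14] = 20, a[15] = 13, a[16] = 5, a[17] = 18, a[18] = 23, a[19] = 13, a[20] = 8, a[21] = 21, a[22] = 1, a[23] = 22, a[24] = 23, a[25] = 17, a[26] = 12, a[27] = 1, a[28] = 13, a[29] = 14, a[30] = 27, a[31] = 13, a[32] = 12, a[33] = 25, a[34] = 9, a[35] = 6, a[36] = 15, a[37] = 21, a[38] = 8, a[39] = 1, a[40] = 9, a[41] = 10, a[42] = 19, a[43] = 1, a[44] = 20, a[45] = 21, a[46] = 13, a[47] = 6, a[48] = 19, a[49] = 25, a[50] = 16.
The sequence repeats with period 48.
So a[630] = a[1 + ((630-1) mod 48)] = a[6] = 15.

15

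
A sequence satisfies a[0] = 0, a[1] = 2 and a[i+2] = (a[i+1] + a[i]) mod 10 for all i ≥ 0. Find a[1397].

4

Listing terms: a[0] = 0,  a[1] = 2,  a[2] = 2,  a[3] = 4,  a[4] = 6,  a[5] = 0,  a[6] = 6,  a[7] = 6,  a[8] = 2,  a[9] = 8,  a[10] = 0,  a[11] = 8,  a[12] = 8,  a[13] = 6,  a[14] = 4,  a[15] = 0,  a[16] = 4,  a[17] = 4,  a[18] = 8,  a[19] = 2,  a[20] = 0,  a[21] = 2.
Since (a[20], a[21]) = (a[0], a[1]) = (0, 2) (two consecutive terms determine the rest), the sequence is periodic with period 20.
So a[1397] = a[0 + ((1397-0) mod 20)] = a[17] = 4.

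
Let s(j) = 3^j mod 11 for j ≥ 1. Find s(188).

5

Computing terms: s(1) = 3; s(2) = 9; s(3) = 5; s(4) = 4; s(5) = 1; s(6) = 3.
The sequence repeats with period 5.
(188 - 1) mod 5 = 2, so s(188) = s(3) = 5.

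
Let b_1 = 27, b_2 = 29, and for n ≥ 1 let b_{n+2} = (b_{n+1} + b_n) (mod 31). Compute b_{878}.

b_1 = 27, b_2 = 29, b_3 = 25, b_4 = 23, b_5 = 17, b_6 = 9, b_7 = 26, b_8 = 4, b_9 = 30, b_{10} = 3, b_{11} = 2, b_{12} = 5, b_{13} = 7, b_{14} = 12, b_{15} = 19, b_{16} = 0, b_{17} = 19, b_{18} = 19, b_{19} = 7, b_{20} = 26, b_{21} = 2, b_{22} = 28, b_{23} = 30, b_{24} = 27, b_{25} = 26, b_{26} = 22, b_{27} = 17, b_{28} = 8, b_{29} = 25, b_{30} = 2, b_{31} = 27, b_{32} = 29.
The sequence repeats with period 30.
So b_{878} = b_{1 + ((878-1) mod 30)} = b_8 = 4.

4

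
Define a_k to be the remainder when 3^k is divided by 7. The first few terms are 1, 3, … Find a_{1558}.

Computing terms: a_0 = 1,  a_1 = 3,  a_2 = 2,  a_3 = 6,  a_4 = 4,  a_5 = 5,  a_6 = 1.
The sequence repeats with period 6.
So a_{1558} = a_{0 + ((1558-0) mod 6)} = a_4 = 4.

4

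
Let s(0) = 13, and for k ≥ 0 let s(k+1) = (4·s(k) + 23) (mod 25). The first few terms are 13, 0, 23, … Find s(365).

Listing terms: s(0) = 13; s(1) = 0; s(2) = 23; s(3) = 15; s(4) = 8; s(5) = 5; s(6) = 18; s(7) = 20; s(8) = 3; s(9) = 10; s(10) = 13.
The sequence repeats with period 10.
So s(365) = s(0 + ((365-0) mod 10)) = s(5) = 5.

5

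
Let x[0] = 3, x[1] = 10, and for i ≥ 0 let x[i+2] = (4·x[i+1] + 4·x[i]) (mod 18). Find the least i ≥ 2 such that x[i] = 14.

We have x[0] = 3,  x[1] = 10,  x[2] = 16,  x[3] = 14,  x[4] = 12,  x[5] = 14,  x[6] = 14,  x[7] = 4,  x[8] = 0,  x[9] = 16,  x[10] = 10,  x[11] = 14,  x[12] = 6,  x[13] = 8,  x[14] = 2,  x[15] = 4,  x[16] = 6,  x[17] = 4,  x[18] = 4,  x[19] = 14,  x[20] = 0,  x[21] = 2,  x[22] = 8,  x[23] = 4,  x[24] = 12,  x[25] = 10,  x[26] = 16.
Since (x[25], x[26]) = (x[1], x[2]) = (10, 16) (two consecutive terms determine the rest), the sequence is eventually periodic: after a pre-period of length 1 it cycles with period 24.
The value 14 first appears (with i ≥ 2) at x[3].

3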